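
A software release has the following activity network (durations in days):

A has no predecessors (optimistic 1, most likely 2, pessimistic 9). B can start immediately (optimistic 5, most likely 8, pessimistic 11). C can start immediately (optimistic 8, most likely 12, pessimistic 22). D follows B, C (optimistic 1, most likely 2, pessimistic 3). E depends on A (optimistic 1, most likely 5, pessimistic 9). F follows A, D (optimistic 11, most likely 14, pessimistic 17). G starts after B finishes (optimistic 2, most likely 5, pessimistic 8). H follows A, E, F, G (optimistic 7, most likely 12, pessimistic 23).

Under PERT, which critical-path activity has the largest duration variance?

te_A = (1 + 4·2 + 9)/6 = 18/6 = 3; σ²_A = ((9−1)/6)² = 1.778
te_B = (5 + 4·8 + 11)/6 = 48/6 = 8; σ²_B = ((11−5)/6)² = 1.000
te_C = (8 + 4·12 + 22)/6 = 78/6 = 13; σ²_C = ((22−8)/6)² = 5.444
te_D = (1 + 4·2 + 3)/6 = 12/6 = 2; σ²_D = ((3−1)/6)² = 0.111
te_E = (1 + 4·5 + 9)/6 = 30/6 = 5; σ²_E = ((9−1)/6)² = 1.778
te_F = (11 + 4·14 + 17)/6 = 84/6 = 14; σ²_F = ((17−11)/6)² = 1.000
te_G = (2 + 4·5 + 8)/6 = 30/6 = 5; σ²_G = ((8−2)/6)² = 1.000
te_H = (7 + 4·12 + 23)/6 = 78/6 = 13; σ²_H = ((23−7)/6)² = 7.111

Forward pass:
ES_A = 0; EF_A = 3
ES_B = 0; EF_B = 8
ES_C = 0; EF_C = 13
ES_D = max(EF_B=8, EF_C=13) = 13; EF_D = 13+2 = 15
ES_E = 3; EF_E = 3+5 = 8
ES_F = max(EF_A=3, EF_D=15) = 15; EF_F = 15+14 = 29
ES_G = 8; EF_G = 8+5 = 13
ES_H = max(EF_A=3, EF_E=8, EF_F=29, EF_G=13) = 29; EF_H = 29+13 = 42
Expected project duration μ = 42 days. Critical path: C → D → F → H.

Variances on critical path: σ²_C=5.444, σ²_D=0.111, σ²_F=1.000, σ²_H=7.111.
Largest is σ²_H = 7.111.

H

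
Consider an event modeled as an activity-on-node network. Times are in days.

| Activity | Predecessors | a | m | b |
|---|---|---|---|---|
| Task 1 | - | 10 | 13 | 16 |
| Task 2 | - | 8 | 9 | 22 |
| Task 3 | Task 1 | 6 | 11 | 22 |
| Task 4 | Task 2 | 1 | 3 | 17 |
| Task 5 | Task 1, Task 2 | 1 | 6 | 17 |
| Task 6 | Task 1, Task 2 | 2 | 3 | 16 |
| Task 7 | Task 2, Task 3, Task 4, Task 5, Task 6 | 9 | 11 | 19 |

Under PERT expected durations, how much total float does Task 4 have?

9 days

te_Task 1 = (10 + 4·13 + 16)/6 = 78/6 = 13
te_Task 2 = (8 + 4·9 + 22)/6 = 66/6 = 11
te_Task 3 = (6 + 4·11 + 22)/6 = 72/6 = 12
te_Task 4 = (1 + 4·3 + 17)/6 = 30/6 = 5
te_Task 5 = (1 + 4·6 + 17)/6 = 42/6 = 7
te_Task 6 = (2 + 4·3 + 16)/6 = 30/6 = 5
te_Task 7 = (9 + 4·11 + 19)/6 = 72/6 = 12

Forward pass:
ES_Task 1 = 0; EF_Task 1 = 13
ES_Task 2 = 0; EF_Task 2 = 11
ES_Task 3 = 13; EF_Task 3 = 13+12 = 25
ES_Task 4 = 11; EF_Task 4 = 11+5 = 16
ES_Task 5 = max(EF_Task 1=13, EF_Task 2=11) = 13; EF_Task 5 = 13+7 = 20
ES_Task 6 = max(EF_Task 1=13, EF_Task 2=11) = 13; EF_Task 6 = 13+5 = 18
ES_Task 7 = max(EF_Task 2=11, EF_Task 3=25, EF_Task 4=16, EF_Task 5=20, EF_Task 6=18) = 25; EF_Task 7 = 25+12 = 37
Expected project duration μ = 37 days. Critical path: Task 1 → Task 3 → Task 7.

Backward pass:
LF_Task 7 = 37; LS_Task 7 = 37−12 = 25
LF_Task 6 = LS_Task 7 = 25; LS_Task 6 = 25−5 = 20
LF_Task 5 = LS_Task 7 = 25; LS_Task 5 = 25−7 = 18
LF_Task 4 = LS_Task 7 = 25; LS_Task 4 = 25−5 = 20
LF_Task 3 = LS_Task 7 = 25; LS_Task 3 = 25−12 = 13
LF_Task 2 = min(LS_Task 4=20, LS_Task 5=18, LS_Task 6=20, LS_Task 7=25) = 18; LS_Task 2 = 18−11 = 7
LF_Task 1 = min(LS_Task 3=13, LS_Task 5=18, LS_Task 6=20) = 13; LS_Task 1 = 13−13 = 0
Slack_Task 4 = LS_Task 4 − ES_Task 4 = 20 − 11 = 9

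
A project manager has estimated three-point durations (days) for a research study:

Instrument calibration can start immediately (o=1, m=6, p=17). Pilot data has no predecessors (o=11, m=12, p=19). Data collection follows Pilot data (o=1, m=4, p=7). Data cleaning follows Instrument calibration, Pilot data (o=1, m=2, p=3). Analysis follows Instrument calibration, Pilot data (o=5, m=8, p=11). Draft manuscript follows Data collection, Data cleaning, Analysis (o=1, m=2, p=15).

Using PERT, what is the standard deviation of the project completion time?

te_Instrument calibration = (1 + 4·6 + 17)/6 = 42/6 = 7; σ²_Instrument calibration = ((17−1)/6)² = 7.111
te_Pilot data = (11 + 4·12 + 19)/6 = 78/6 = 13; σ²_Pilot data = ((19−11)/6)² = 1.778
te_Data collection = (1 + 4·4 + 7)/6 = 24/6 = 4; σ²_Data collection = ((7−1)/6)² = 1.000
te_Data cleaning = (1 + 4·2 + 3)/6 = 12/6 = 2; σ²_Data cleaning = ((3−1)/6)² = 0.111
te_Analysis = (5 + 4·8 + 11)/6 = 48/6 = 8; σ²_Analysis = ((11−5)/6)² = 1.000
te_Draft manuscript = (1 + 4·2 + 15)/6 = 24/6 = 4; σ²_Draft manuscript = ((15−1)/6)² = 5.444

Forward pass:
ES_Instrument calibration = 0; EF_Instrument calibration = 7
ES_Pilot data = 0; EF_Pilot data = 13
ES_Data collection = 13; EF_Data collection = 13+4 = 17
ES_Data cleaning = max(EF_Instrument calibration=7, EF_Pilot data=13) = 13; EF_Data cleaning = 13+2 = 15
ES_Analysis = max(EF_Instrument calibration=7, EF_Pilot data=13) = 13; EF_Analysis = 13+8 = 21
ES_Draft manuscript = max(EF_Data collection=17, EF_Data cleaning=15, EF_Analysis=21) = 21; EF_Draft manuscript = 21+4 = 25
Expected project duration μ = 25 days. Critical path: Pilot data → Analysis → Draft manuscript.

Variance along critical path = 1.778 + 1.000 + 5.444 = 8.222
σ = √8.222 = 2.867 days

2.87 days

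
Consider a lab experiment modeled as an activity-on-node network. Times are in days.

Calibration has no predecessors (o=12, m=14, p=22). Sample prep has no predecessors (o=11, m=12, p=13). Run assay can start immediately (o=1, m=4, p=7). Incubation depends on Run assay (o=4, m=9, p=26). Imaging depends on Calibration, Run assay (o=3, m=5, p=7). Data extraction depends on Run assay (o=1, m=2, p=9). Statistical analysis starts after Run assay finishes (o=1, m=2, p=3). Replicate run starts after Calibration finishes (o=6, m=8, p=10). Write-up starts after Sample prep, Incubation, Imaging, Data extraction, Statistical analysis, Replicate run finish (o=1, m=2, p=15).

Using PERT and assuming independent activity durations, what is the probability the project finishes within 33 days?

0.979

te_Calibration = (12 + 4·14 + 22)/6 = 90/6 = 15; σ²_Calibration = ((22−12)/6)² = 2.778
te_Sample prep = (11 + 4·12 + 13)/6 = 72/6 = 12; σ²_Sample prep = ((13−11)/6)² = 0.111
te_Run assay = (1 + 4·4 + 7)/6 = 24/6 = 4; σ²_Run assay = ((7−1)/6)² = 1.000
te_Incubation = (4 + 4·9 + 26)/6 = 66/6 = 11; σ²_Incubation = ((26−4)/6)² = 13.444
te_Imaging = (3 + 4·5 + 7)/6 = 30/6 = 5; σ²_Imaging = ((7−3)/6)² = 0.444
te_Data extraction = (1 + 4·2 + 9)/6 = 18/6 = 3; σ²_Data extraction = ((9−1)/6)² = 1.778
te_Statistical analysis = (1 + 4·2 + 3)/6 = 12/6 = 2; σ²_Statistical analysis = ((3−1)/6)² = 0.111
te_Replicate run = (6 + 4·8 + 10)/6 = 48/6 = 8; σ²_Replicate run = ((10−6)/6)² = 0.444
te_Write-up = (1 + 4·2 + 15)/6 = 24/6 = 4; σ²_Write-up = ((15−1)/6)² = 5.444

Forward pass:
ES_Calibration = 0; EF_Calibration = 15
ES_Sample prep = 0; EF_Sample prep = 12
ES_Run assay = 0; EF_Run assay = 4
ES_Incubation = 4; EF_Incubation = 4+11 = 15
ES_Imaging = max(EF_Calibration=15, EF_Run assay=4) = 15; EF_Imaging = 15+5 = 20
ES_Data extraction = 4; EF_Data extraction = 4+3 = 7
ES_Statistical analysis = 4; EF_Statistical analysis = 4+2 = 6
ES_Replicate run = 15; EF_Replicate run = 15+8 = 23
ES_Write-up = max(EF_Sample prep=12, EF_Incubation=15, EF_Imaging=20, EF_Data extraction=7, EF_Statistical analysis=6, EF_Replicate run=23) = 23; EF_Write-up = 23+4 = 27
Expected project duration μ = 27 days. Critical path: Calibration → Replicate run → Write-up.

Variance along critical path = 2.778 + 0.444 + 5.444 = 8.667; σ = √8.667 = 2.944 days.
Z = (33 − 27) / 2.944 = 2.038
P(T ≤ 33) = Φ(2.038) ≈ 0.979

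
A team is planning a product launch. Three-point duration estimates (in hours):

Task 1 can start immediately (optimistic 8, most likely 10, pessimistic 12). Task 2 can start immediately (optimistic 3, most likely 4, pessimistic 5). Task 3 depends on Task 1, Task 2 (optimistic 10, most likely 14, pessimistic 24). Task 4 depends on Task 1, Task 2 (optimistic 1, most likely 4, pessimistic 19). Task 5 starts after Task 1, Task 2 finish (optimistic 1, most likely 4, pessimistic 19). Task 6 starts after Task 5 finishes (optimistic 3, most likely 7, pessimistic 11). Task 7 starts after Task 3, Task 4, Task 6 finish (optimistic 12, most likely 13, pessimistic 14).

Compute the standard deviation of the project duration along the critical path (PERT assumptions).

te_Task 1 = (8 + 4·10 + 12)/6 = 60/6 = 10; σ²_Task 1 = ((12−8)/6)² = 0.444
te_Task 2 = (3 + 4·4 + 5)/6 = 24/6 = 4; σ²_Task 2 = ((5−3)/6)² = 0.111
te_Task 3 = (10 + 4·14 + 24)/6 = 90/6 = 15; σ²_Task 3 = ((24−10)/6)² = 5.444
te_Task 4 = (1 + 4·4 + 19)/6 = 36/6 = 6; σ²_Task 4 = ((19−1)/6)² = 9.000
te_Task 5 = (1 + 4·4 + 19)/6 = 36/6 = 6; σ²_Task 5 = ((19−1)/6)² = 9.000
te_Task 6 = (3 + 4·7 + 11)/6 = 42/6 = 7; σ²_Task 6 = ((11−3)/6)² = 1.778
te_Task 7 = (12 + 4·13 + 14)/6 = 78/6 = 13; σ²_Task 7 = ((14−12)/6)² = 0.111

Forward pass:
ES_Task 1 = 0; EF_Task 1 = 10
ES_Task 2 = 0; EF_Task 2 = 4
ES_Task 3 = max(EF_Task 1=10, EF_Task 2=4) = 10; EF_Task 3 = 10+15 = 25
ES_Task 4 = max(EF_Task 1=10, EF_Task 2=4) = 10; EF_Task 4 = 10+6 = 16
ES_Task 5 = max(EF_Task 1=10, EF_Task 2=4) = 10; EF_Task 5 = 10+6 = 16
ES_Task 6 = 16; EF_Task 6 = 16+7 = 23
ES_Task 7 = max(EF_Task 3=25, EF_Task 4=16, EF_Task 6=23) = 25; EF_Task 7 = 25+13 = 38
Expected project duration μ = 38 hours. Critical path: Task 1 → Task 3 → Task 7.

Variance along critical path = 0.444 + 5.444 + 0.111 = 6.000
σ = √6.000 = 2.449 hours

2.45 hours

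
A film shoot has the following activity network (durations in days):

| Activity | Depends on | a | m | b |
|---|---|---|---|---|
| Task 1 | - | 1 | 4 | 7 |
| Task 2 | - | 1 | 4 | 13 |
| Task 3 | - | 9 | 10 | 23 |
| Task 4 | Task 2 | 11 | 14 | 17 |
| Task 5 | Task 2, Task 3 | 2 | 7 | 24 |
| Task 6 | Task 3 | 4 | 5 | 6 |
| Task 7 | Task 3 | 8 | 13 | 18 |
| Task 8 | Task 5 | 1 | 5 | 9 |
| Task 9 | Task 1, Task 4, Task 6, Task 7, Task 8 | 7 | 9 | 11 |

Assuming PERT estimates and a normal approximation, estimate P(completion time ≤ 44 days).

0.975

te_Task 1 = (1 + 4·4 + 7)/6 = 24/6 = 4; σ²_Task 1 = ((7−1)/6)² = 1.000
te_Task 2 = (1 + 4·4 + 13)/6 = 30/6 = 5; σ²_Task 2 = ((13−1)/6)² = 4.000
te_Task 3 = (9 + 4·10 + 23)/6 = 72/6 = 12; σ²_Task 3 = ((23−9)/6)² = 5.444
te_Task 4 = (11 + 4·14 + 17)/6 = 84/6 = 14; σ²_Task 4 = ((17−11)/6)² = 1.000
te_Task 5 = (2 + 4·7 + 24)/6 = 54/6 = 9; σ²_Task 5 = ((24−2)/6)² = 13.444
te_Task 6 = (4 + 4·5 + 6)/6 = 30/6 = 5; σ²_Task 6 = ((6−4)/6)² = 0.111
te_Task 7 = (8 + 4·13 + 18)/6 = 78/6 = 13; σ²_Task 7 = ((18−8)/6)² = 2.778
te_Task 8 = (1 + 4·5 + 9)/6 = 30/6 = 5; σ²_Task 8 = ((9−1)/6)² = 1.778
te_Task 9 = (7 + 4·9 + 11)/6 = 54/6 = 9; σ²_Task 9 = ((11−7)/6)² = 0.444

Forward pass:
ES_Task 1 = 0; EF_Task 1 = 4
ES_Task 2 = 0; EF_Task 2 = 5
ES_Task 3 = 0; EF_Task 3 = 12
ES_Task 4 = 5; EF_Task 4 = 5+14 = 19
ES_Task 5 = max(EF_Task 2=5, EF_Task 3=12) = 12; EF_Task 5 = 12+9 = 21
ES_Task 6 = 12; EF_Task 6 = 12+5 = 17
ES_Task 7 = 12; EF_Task 7 = 12+13 = 25
ES_Task 8 = 21; EF_Task 8 = 21+5 = 26
ES_Task 9 = max(EF_Task 1=4, EF_Task 4=19, EF_Task 6=17, EF_Task 7=25, EF_Task 8=26) = 26; EF_Task 9 = 26+9 = 35
Expected project duration μ = 35 days. Critical path: Task 3 → Task 5 → Task 8 → Task 9.

Variance along critical path = 5.444 + 13.444 + 1.778 + 0.444 = 21.111; σ = √21.111 = 4.595 days.
Z = (44 − 35) / 4.595 = 1.959
P(T ≤ 44) = Φ(1.959) ≈ 0.975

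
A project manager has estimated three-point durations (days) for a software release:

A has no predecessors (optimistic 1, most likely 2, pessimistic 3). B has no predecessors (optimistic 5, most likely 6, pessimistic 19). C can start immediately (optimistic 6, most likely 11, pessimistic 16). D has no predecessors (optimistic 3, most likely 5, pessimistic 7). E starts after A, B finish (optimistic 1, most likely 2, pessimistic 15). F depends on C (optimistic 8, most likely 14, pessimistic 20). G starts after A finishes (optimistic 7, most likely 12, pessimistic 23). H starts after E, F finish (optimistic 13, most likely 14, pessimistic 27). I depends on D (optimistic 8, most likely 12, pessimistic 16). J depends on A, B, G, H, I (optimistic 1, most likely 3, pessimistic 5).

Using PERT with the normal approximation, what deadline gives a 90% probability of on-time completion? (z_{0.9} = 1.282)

48.6 days

te_A = (1 + 4·2 + 3)/6 = 12/6 = 2; σ²_A = ((3−1)/6)² = 0.111
te_B = (5 + 4·6 + 19)/6 = 48/6 = 8; σ²_B = ((19−5)/6)² = 5.444
te_C = (6 + 4·11 + 16)/6 = 66/6 = 11; σ²_C = ((16−6)/6)² = 2.778
te_D = (3 + 4·5 + 7)/6 = 30/6 = 5; σ²_D = ((7−3)/6)² = 0.444
te_E = (1 + 4·2 + 15)/6 = 24/6 = 4; σ²_E = ((15−1)/6)² = 5.444
te_F = (8 + 4·14 + 20)/6 = 84/6 = 14; σ²_F = ((20−8)/6)² = 4.000
te_G = (7 + 4·12 + 23)/6 = 78/6 = 13; σ²_G = ((23−7)/6)² = 7.111
te_H = (13 + 4·14 + 27)/6 = 96/6 = 16; σ²_H = ((27−13)/6)² = 5.444
te_I = (8 + 4·12 + 16)/6 = 72/6 = 12; σ²_I = ((16−8)/6)² = 1.778
te_J = (1 + 4·3 + 5)/6 = 18/6 = 3; σ²_J = ((5−1)/6)² = 0.444

Forward pass:
ES_A = 0; EF_A = 2
ES_B = 0; EF_B = 8
ES_C = 0; EF_C = 11
ES_D = 0; EF_D = 5
ES_E = max(EF_A=2, EF_B=8) = 8; EF_E = 8+4 = 12
ES_F = 11; EF_F = 11+14 = 25
ES_G = 2; EF_G = 2+13 = 15
ES_H = max(EF_E=12, EF_F=25) = 25; EF_H = 25+16 = 41
ES_I = 5; EF_I = 5+12 = 17
ES_J = max(EF_A=2, EF_B=8, EF_G=15, EF_H=41, EF_I=17) = 41; EF_J = 41+3 = 44
Expected project duration μ = 44 days. Critical path: C → F → H → J.

Variance along critical path = 2.778 + 4.000 + 5.444 + 0.444 = 12.667; σ = 3.559 days.
D = μ + z·σ = 44 + 1.282·3.559 = 48.6 days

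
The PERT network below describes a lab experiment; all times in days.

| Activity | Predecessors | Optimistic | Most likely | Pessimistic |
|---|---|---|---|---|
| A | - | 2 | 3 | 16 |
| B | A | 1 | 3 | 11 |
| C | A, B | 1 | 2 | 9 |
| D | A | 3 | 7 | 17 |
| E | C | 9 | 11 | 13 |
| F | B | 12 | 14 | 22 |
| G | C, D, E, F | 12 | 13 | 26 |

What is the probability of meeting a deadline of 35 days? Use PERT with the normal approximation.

te_A = (2 + 4·3 + 16)/6 = 30/6 = 5; σ²_A = ((16−2)/6)² = 5.444
te_B = (1 + 4·3 + 11)/6 = 24/6 = 4; σ²_B = ((11−1)/6)² = 2.778
te_C = (1 + 4·2 + 9)/6 = 18/6 = 3; σ²_C = ((9−1)/6)² = 1.778
te_D = (3 + 4·7 + 17)/6 = 48/6 = 8; σ²_D = ((17−3)/6)² = 5.444
te_E = (9 + 4·11 + 13)/6 = 66/6 = 11; σ²_E = ((13−9)/6)² = 0.444
te_F = (12 + 4·14 + 22)/6 = 90/6 = 15; σ²_F = ((22−12)/6)² = 2.778
te_G = (12 + 4·13 + 26)/6 = 90/6 = 15; σ²_G = ((26−12)/6)² = 5.444

Forward pass:
ES_A = 0; EF_A = 5
ES_B = 5; EF_B = 5+4 = 9
ES_C = max(EF_A=5, EF_B=9) = 9; EF_C = 9+3 = 12
ES_D = 5; EF_D = 5+8 = 13
ES_E = 12; EF_E = 12+11 = 23
ES_F = 9; EF_F = 9+15 = 24
ES_G = max(EF_C=12, EF_D=13, EF_E=23, EF_F=24) = 24; EF_G = 24+15 = 39
Expected project duration μ = 39 days. Critical path: A → B → F → G.

Variance along critical path = 5.444 + 2.778 + 2.778 + 5.444 = 16.444; σ = √16.444 = 4.055 days.
Z = (35 − 39) / 4.055 = -0.986
P(T ≤ 35) = Φ(-0.986) ≈ 0.162

0.162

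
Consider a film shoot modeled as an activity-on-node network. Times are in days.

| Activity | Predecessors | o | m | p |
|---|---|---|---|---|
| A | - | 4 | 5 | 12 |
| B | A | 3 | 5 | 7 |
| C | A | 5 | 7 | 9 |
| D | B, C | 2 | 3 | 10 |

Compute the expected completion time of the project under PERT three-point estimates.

te_A = (4 + 4·5 + 12)/6 = 36/6 = 6
te_B = (3 + 4·5 + 7)/6 = 30/6 = 5
te_C = (5 + 4·7 + 9)/6 = 42/6 = 7
te_D = (2 + 4·3 + 10)/6 = 24/6 = 4

Forward pass:
ES_A = 0; EF_A = 6
ES_B = 6; EF_B = 6+5 = 11
ES_C = 6; EF_C = 6+7 = 13
ES_D = max(EF_B=11, EF_C=13) = 13; EF_D = 13+4 = 17
Expected project duration μ = 17 days. Critical path: A → C → D.

17 days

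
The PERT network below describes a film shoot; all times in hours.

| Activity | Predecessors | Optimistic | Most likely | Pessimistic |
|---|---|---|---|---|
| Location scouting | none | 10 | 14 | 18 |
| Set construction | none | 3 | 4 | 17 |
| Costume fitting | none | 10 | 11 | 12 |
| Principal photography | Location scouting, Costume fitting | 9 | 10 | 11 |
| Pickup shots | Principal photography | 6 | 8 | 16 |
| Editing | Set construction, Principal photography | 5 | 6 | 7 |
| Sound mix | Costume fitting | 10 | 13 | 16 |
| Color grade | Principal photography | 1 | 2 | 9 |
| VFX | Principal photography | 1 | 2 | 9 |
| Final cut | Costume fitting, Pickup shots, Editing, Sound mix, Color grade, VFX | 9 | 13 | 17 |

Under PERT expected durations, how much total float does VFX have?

te_Location scouting = (10 + 4·14 + 18)/6 = 84/6 = 14
te_Set construction = (3 + 4·4 + 17)/6 = 36/6 = 6
te_Costume fitting = (10 + 4·11 + 12)/6 = 66/6 = 11
te_Principal photography = (9 + 4·10 + 11)/6 = 60/6 = 10
te_Pickup shots = (6 + 4·8 + 16)/6 = 54/6 = 9
te_Editing = (5 + 4·6 + 7)/6 = 36/6 = 6
te_Sound mix = (10 + 4·13 + 16)/6 = 78/6 = 13
te_Color grade = (1 + 4·2 + 9)/6 = 18/6 = 3
te_VFX = (1 + 4·2 + 9)/6 = 18/6 = 3
te_Final cut = (9 + 4·13 + 17)/6 = 78/6 = 13

Forward pass:
ES_Location scouting = 0; EF_Location scouting = 14
ES_Set construction = 0; EF_Set construction = 6
ES_Costume fitting = 0; EF_Costume fitting = 11
ES_Principal photography = max(EF_Location scouting=14, EF_Costume fitting=11) = 14; EF_Principal photography = 14+10 = 24
ES_Pickup shots = 24; EF_Pickup shots = 24+9 = 33
ES_Editing = max(EF_Set construction=6, EF_Principal photography=24) = 24; EF_Editing = 24+6 = 30
ES_Sound mix = 11; EF_Sound mix = 11+13 = 24
ES_Color grade = 24; EF_Color grade = 24+3 = 27
ES_VFX = 24; EF_VFX = 24+3 = 27
ES_Final cut = max(EF_Costume fitting=11, EF_Pickup shots=33, EF_Editing=30, EF_Sound mix=24, EF_Color grade=27, EF_VFX=27) = 33; EF_Final cut = 33+13 = 46
Expected project duration μ = 46 hours. Critical path: Location scouting → Principal photography → Pickup shots → Final cut.

Backward pass:
LF_Final cut = 46; LS_Final cut = 46−13 = 33
LF_VFX = LS_Final cut = 33; LS_VFX = 33−3 = 30
LF_Color grade = LS_Final cut = 33; LS_Color grade = 33−3 = 30
LF_Sound mix = LS_Final cut = 33; LS_Sound mix = 33−13 = 20
LF_Editing = LS_Final cut = 33; LS_Editing = 33−6 = 27
LF_Pickup shots = LS_Final cut = 33; LS_Pickup shots = 33−9 = 24
LF_Principal photography = min(LS_Pickup shots=24, LS_Editing=27, LS_Color grade=30, LS_VFX=30) = 24; LS_Principal photography = 24−10 = 14
LF_Costume fitting = min(LS_Principal photography=14, LS_Sound mix=20, LS_Final cut=33) = 14; LS_Costume fitting = 14−11 = 3
LF_Set construction = LS_Editing = 27; LS_Set construction = 27−6 = 21
LF_Location scouting = LS_Principal photography = 14; LS_Location scouting = 14−14 = 0
Slack_VFX = LS_VFX − ES_VFX = 30 − 24 = 6

6 hours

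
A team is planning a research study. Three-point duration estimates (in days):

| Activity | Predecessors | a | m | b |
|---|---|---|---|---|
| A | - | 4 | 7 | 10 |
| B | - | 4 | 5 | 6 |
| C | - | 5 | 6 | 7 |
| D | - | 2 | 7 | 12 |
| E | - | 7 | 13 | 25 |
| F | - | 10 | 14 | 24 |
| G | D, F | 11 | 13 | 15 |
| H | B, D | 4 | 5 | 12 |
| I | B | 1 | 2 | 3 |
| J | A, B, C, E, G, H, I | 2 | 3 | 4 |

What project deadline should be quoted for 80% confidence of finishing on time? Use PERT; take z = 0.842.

33.1 days

te_A = (4 + 4·7 + 10)/6 = 42/6 = 7; σ²_A = ((10−4)/6)² = 1.000
te_B = (4 + 4·5 + 6)/6 = 30/6 = 5; σ²_B = ((6−4)/6)² = 0.111
te_C = (5 + 4·6 + 7)/6 = 36/6 = 6; σ²_C = ((7−5)/6)² = 0.111
te_D = (2 + 4·7 + 12)/6 = 42/6 = 7; σ²_D = ((12−2)/6)² = 2.778
te_E = (7 + 4·13 + 25)/6 = 84/6 = 14; σ²_E = ((25−7)/6)² = 9.000
te_F = (10 + 4·14 + 24)/6 = 90/6 = 15; σ²_F = ((24−10)/6)² = 5.444
te_G = (11 + 4·13 + 15)/6 = 78/6 = 13; σ²_G = ((15−11)/6)² = 0.444
te_H = (4 + 4·5 + 12)/6 = 36/6 = 6; σ²_H = ((12−4)/6)² = 1.778
te_I = (1 + 4·2 + 3)/6 = 12/6 = 2; σ²_I = ((3−1)/6)² = 0.111
te_J = (2 + 4·3 + 4)/6 = 18/6 = 3; σ²_J = ((4−2)/6)² = 0.111

Forward pass:
ES_A = 0; EF_A = 7
ES_B = 0; EF_B = 5
ES_C = 0; EF_C = 6
ES_D = 0; EF_D = 7
ES_E = 0; EF_E = 14
ES_F = 0; EF_F = 15
ES_G = max(EF_D=7, EF_F=15) = 15; EF_G = 15+13 = 28
ES_H = max(EF_B=5, EF_D=7) = 7; EF_H = 7+6 = 13
ES_I = 5; EF_I = 5+2 = 7
ES_J = max(EF_A=7, EF_B=5, EF_C=6, EF_E=14, EF_G=28, EF_H=13, EF_I=7) = 28; EF_J = 28+3 = 31
Expected project duration μ = 31 days. Critical path: F → G → J.

Variance along critical path = 5.444 + 0.444 + 0.111 = 6.000; σ = 2.449 days.
D = μ + z·σ = 31 + 0.842·2.449 = 33.1 days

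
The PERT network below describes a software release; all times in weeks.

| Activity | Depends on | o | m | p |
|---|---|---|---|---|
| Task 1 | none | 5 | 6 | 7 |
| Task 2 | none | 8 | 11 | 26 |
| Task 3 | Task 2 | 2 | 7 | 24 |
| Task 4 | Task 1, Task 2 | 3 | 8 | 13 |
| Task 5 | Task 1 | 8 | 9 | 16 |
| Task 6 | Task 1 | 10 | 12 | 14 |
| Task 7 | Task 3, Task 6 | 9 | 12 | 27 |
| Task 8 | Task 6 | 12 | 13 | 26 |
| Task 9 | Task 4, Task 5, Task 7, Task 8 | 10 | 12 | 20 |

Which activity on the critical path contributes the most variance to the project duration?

Task 3

te_Task 1 = (5 + 4·6 + 7)/6 = 36/6 = 6; σ²_Task 1 = ((7−5)/6)² = 0.111
te_Task 2 = (8 + 4·11 + 26)/6 = 78/6 = 13; σ²_Task 2 = ((26−8)/6)² = 9.000
te_Task 3 = (2 + 4·7 + 24)/6 = 54/6 = 9; σ²_Task 3 = ((24−2)/6)² = 13.444
te_Task 4 = (3 + 4·8 + 13)/6 = 48/6 = 8; σ²_Task 4 = ((13−3)/6)² = 2.778
te_Task 5 = (8 + 4·9 + 16)/6 = 60/6 = 10; σ²_Task 5 = ((16−8)/6)² = 1.778
te_Task 6 = (10 + 4·12 + 14)/6 = 72/6 = 12; σ²_Task 6 = ((14−10)/6)² = 0.444
te_Task 7 = (9 + 4·12 + 27)/6 = 84/6 = 14; σ²_Task 7 = ((27−9)/6)² = 9.000
te_Task 8 = (12 + 4·13 + 26)/6 = 90/6 = 15; σ²_Task 8 = ((26−12)/6)² = 5.444
te_Task 9 = (10 + 4·12 + 20)/6 = 78/6 = 13; σ²_Task 9 = ((20−10)/6)² = 2.778

Forward pass:
ES_Task 1 = 0; EF_Task 1 = 6
ES_Task 2 = 0; EF_Task 2 = 13
ES_Task 3 = 13; EF_Task 3 = 13+9 = 22
ES_Task 4 = max(EF_Task 1=6, EF_Task 2=13) = 13; EF_Task 4 = 13+8 = 21
ES_Task 5 = 6; EF_Task 5 = 6+10 = 16
ES_Task 6 = 6; EF_Task 6 = 6+12 = 18
ES_Task 7 = max(EF_Task 3=22, EF_Task 6=18) = 22; EF_Task 7 = 22+14 = 36
ES_Task 8 = 18; EF_Task 8 = 18+15 = 33
ES_Task 9 = max(EF_Task 4=21, EF_Task 5=16, EF_Task 7=36, EF_Task 8=33) = 36; EF_Task 9 = 36+13 = 49
Expected project duration μ = 49 weeks. Critical path: Task 2 → Task 3 → Task 7 → Task 9.

Variances on critical path: σ²_Task 2=9.000, σ²_Task 3=13.444, σ²_Task 7=9.000, σ²_Task 9=2.778.
Largest is σ²_Task 3 = 13.444.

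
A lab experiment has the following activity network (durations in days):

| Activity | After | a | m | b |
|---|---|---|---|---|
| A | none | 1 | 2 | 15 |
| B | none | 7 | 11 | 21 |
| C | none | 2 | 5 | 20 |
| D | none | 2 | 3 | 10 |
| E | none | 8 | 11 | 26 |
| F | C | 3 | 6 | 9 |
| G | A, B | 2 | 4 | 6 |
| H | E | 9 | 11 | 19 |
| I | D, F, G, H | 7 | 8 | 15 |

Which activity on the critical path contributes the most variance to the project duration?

te_A = (1 + 4·2 + 15)/6 = 24/6 = 4; σ²_A = ((15−1)/6)² = 5.444
te_B = (7 + 4·11 + 21)/6 = 72/6 = 12; σ²_B = ((21−7)/6)² = 5.444
te_C = (2 + 4·5 + 20)/6 = 42/6 = 7; σ²_C = ((20−2)/6)² = 9.000
te_D = (2 + 4·3 + 10)/6 = 24/6 = 4; σ²_D = ((10−2)/6)² = 1.778
te_E = (8 + 4·11 + 26)/6 = 78/6 = 13; σ²_E = ((26−8)/6)² = 9.000
te_F = (3 + 4·6 + 9)/6 = 36/6 = 6; σ²_F = ((9−3)/6)² = 1.000
te_G = (2 + 4·4 + 6)/6 = 24/6 = 4; σ²_G = ((6−2)/6)² = 0.444
te_H = (9 + 4·11 + 19)/6 = 72/6 = 12; σ²_H = ((19−9)/6)² = 2.778
te_I = (7 + 4·8 + 15)/6 = 54/6 = 9; σ²_I = ((15−7)/6)² = 1.778

Forward pass:
ES_A = 0; EF_A = 4
ES_B = 0; EF_B = 12
ES_C = 0; EF_C = 7
ES_D = 0; EF_D = 4
ES_E = 0; EF_E = 13
ES_F = 7; EF_F = 7+6 = 13
ES_G = max(EF_A=4, EF_B=12) = 12; EF_G = 12+4 = 16
ES_H = 13; EF_H = 13+12 = 25
ES_I = max(EF_D=4, EF_F=13, EF_G=16, EF_H=25) = 25; EF_I = 25+9 = 34
Expected project duration μ = 34 days. Critical path: E → H → I.

Variances on critical path: σ²_E=9.000, σ²_H=2.778, σ²_I=1.778.
Largest is σ²_E = 9.000.

E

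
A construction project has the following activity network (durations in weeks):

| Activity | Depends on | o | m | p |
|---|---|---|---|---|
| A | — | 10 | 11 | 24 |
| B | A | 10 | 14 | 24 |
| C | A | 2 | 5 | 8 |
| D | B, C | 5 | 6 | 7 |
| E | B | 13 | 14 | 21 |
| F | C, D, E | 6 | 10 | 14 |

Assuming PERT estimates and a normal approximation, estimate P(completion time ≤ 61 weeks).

0.982

te_A = (10 + 4·11 + 24)/6 = 78/6 = 13; σ²_A = ((24−10)/6)² = 5.444
te_B = (10 + 4·14 + 24)/6 = 90/6 = 15; σ²_B = ((24−10)/6)² = 5.444
te_C = (2 + 4·5 + 8)/6 = 30/6 = 5; σ²_C = ((8−2)/6)² = 1.000
te_D = (5 + 4·6 + 7)/6 = 36/6 = 6; σ²_D = ((7−5)/6)² = 0.111
te_E = (13 + 4·14 + 21)/6 = 90/6 = 15; σ²_E = ((21−13)/6)² = 1.778
te_F = (6 + 4·10 + 14)/6 = 60/6 = 10; σ²_F = ((14−6)/6)² = 1.778

Forward pass:
ES_A = 0; EF_A = 13
ES_B = 13; EF_B = 13+15 = 28
ES_C = 13; EF_C = 13+5 = 18
ES_D = max(EF_B=28, EF_C=18) = 28; EF_D = 28+6 = 34
ES_E = 28; EF_E = 28+15 = 43
ES_F = max(EF_C=18, EF_D=34, EF_E=43) = 43; EF_F = 43+10 = 53
Expected project duration μ = 53 weeks. Critical path: A → B → E → F.

Variance along critical path = 5.444 + 5.444 + 1.778 + 1.778 = 14.444; σ = √14.444 = 3.801 weeks.
Z = (61 − 53) / 3.801 = 2.105
P(T ≤ 61) = Φ(2.105) ≈ 0.982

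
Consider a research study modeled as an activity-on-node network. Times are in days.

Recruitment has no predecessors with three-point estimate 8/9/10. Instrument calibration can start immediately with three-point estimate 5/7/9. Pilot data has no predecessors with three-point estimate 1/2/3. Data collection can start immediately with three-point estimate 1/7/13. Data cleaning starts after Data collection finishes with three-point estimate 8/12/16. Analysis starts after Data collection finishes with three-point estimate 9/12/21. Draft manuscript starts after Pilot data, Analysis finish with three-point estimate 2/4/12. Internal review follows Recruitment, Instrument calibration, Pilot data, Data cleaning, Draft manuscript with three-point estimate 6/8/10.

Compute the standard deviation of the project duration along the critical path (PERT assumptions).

te_Recruitment = (8 + 4·9 + 10)/6 = 54/6 = 9; σ²_Recruitment = ((10−8)/6)² = 0.111
te_Instrument calibration = (5 + 4·7 + 9)/6 = 42/6 = 7; σ²_Instrument calibration = ((9−5)/6)² = 0.444
te_Pilot data = (1 + 4·2 + 3)/6 = 12/6 = 2; σ²_Pilot data = ((3−1)/6)² = 0.111
te_Data collection = (1 + 4·7 + 13)/6 = 42/6 = 7; σ²_Data collection = ((13−1)/6)² = 4.000
te_Data cleaning = (8 + 4·12 + 16)/6 = 72/6 = 12; σ²_Data cleaning = ((16−8)/6)² = 1.778
te_Analysis = (9 + 4·12 + 21)/6 = 78/6 = 13; σ²_Analysis = ((21−9)/6)² = 4.000
te_Draft manuscript = (2 + 4·4 + 12)/6 = 30/6 = 5; σ²_Draft manuscript = ((12−2)/6)² = 2.778
te_Internal review = (6 + 4·8 + 10)/6 = 48/6 = 8; σ²_Internal review = ((10−6)/6)² = 0.444

Forward pass:
ES_Recruitment = 0; EF_Recruitment = 9
ES_Instrument calibration = 0; EF_Instrument calibration = 7
ES_Pilot data = 0; EF_Pilot data = 2
ES_Data collection = 0; EF_Data collection = 7
ES_Data cleaning = 7; EF_Data cleaning = 7+12 = 19
ES_Analysis = 7; EF_Analysis = 7+13 = 20
ES_Draft manuscript = max(EF_Pilot data=2, EF_Analysis=20) = 20; EF_Draft manuscript = 20+5 = 25
ES_Internal review = max(EF_Recruitment=9, EF_Instrument calibration=7, EF_Pilot data=2, EF_Data cleaning=19, EF_Draft manuscript=25) = 25; EF_Internal review = 25+8 = 33
Expected project duration μ = 33 days. Critical path: Data collection → Analysis → Draft manuscript → Internal review.

Variance along critical path = 4.000 + 4.000 + 2.778 + 0.444 = 11.222
σ = √11.222 = 3.350 days

3.35 days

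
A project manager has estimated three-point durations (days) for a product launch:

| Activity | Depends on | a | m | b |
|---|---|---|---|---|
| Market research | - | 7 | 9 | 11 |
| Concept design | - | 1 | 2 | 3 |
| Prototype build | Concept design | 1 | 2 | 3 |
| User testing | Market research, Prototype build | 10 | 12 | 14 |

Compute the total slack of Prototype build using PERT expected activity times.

5 days

te_Market research = (7 + 4·9 + 11)/6 = 54/6 = 9
te_Concept design = (1 + 4·2 + 3)/6 = 12/6 = 2
te_Prototype build = (1 + 4·2 + 3)/6 = 12/6 = 2
te_User testing = (10 + 4·12 + 14)/6 = 72/6 = 12

Forward pass:
ES_Market research = 0; EF_Market research = 9
ES_Concept design = 0; EF_Concept design = 2
ES_Prototype build = 2; EF_Prototype build = 2+2 = 4
ES_User testing = max(EF_Market research=9, EF_Prototype build=4) = 9; EF_User testing = 9+12 = 21
Expected project duration μ = 21 days. Critical path: Market research → User testing.

Backward pass:
LF_User testing = 21; LS_User testing = 21−12 = 9
LF_Prototype build = LS_User testing = 9; LS_Prototype build = 9−2 = 7
LF_Concept design = LS_Prototype build = 7; LS_Concept design = 7−2 = 5
LF_Market research = LS_User testing = 9; LS_Market research = 9−9 = 0
Slack_Prototype build = LS_Prototype build − ES_Prototype build = 7 − 2 = 5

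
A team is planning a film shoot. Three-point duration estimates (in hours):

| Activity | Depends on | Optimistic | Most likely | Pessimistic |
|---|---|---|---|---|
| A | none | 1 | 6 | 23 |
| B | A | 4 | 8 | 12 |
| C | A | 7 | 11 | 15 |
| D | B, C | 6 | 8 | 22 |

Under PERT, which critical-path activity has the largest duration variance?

te_A = (1 + 4·6 + 23)/6 = 48/6 = 8; σ²_A = ((23−1)/6)² = 13.444
te_B = (4 + 4·8 + 12)/6 = 48/6 = 8; σ²_B = ((12−4)/6)² = 1.778
te_C = (7 + 4·11 + 15)/6 = 66/6 = 11; σ²_C = ((15−7)/6)² = 1.778
te_D = (6 + 4·8 + 22)/6 = 60/6 = 10; σ²_D = ((22−6)/6)² = 7.111

Forward pass:
ES_A = 0; EF_A = 8
ES_B = 8; EF_B = 8+8 = 16
ES_C = 8; EF_C = 8+11 = 19
ES_D = max(EF_B=16, EF_C=19) = 19; EF_D = 19+10 = 29
Expected project duration μ = 29 hours. Critical path: A → C → D.

Variances on critical path: σ²_A=13.444, σ²_C=1.778, σ²_D=7.111.
Largest is σ²_A = 13.444.

A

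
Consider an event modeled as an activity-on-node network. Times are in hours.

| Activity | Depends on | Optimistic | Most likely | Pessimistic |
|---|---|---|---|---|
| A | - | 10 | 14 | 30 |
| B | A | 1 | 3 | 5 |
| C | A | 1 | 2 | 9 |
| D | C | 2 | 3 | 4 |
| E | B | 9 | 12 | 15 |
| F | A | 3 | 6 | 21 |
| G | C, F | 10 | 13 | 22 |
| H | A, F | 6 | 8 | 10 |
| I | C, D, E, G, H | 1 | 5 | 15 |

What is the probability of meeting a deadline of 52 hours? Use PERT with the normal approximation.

0.929

te_A = (10 + 4·14 + 30)/6 = 96/6 = 16; σ²_A = ((30−10)/6)² = 11.111
te_B = (1 + 4·3 + 5)/6 = 18/6 = 3; σ²_B = ((5−1)/6)² = 0.444
te_C = (1 + 4·2 + 9)/6 = 18/6 = 3; σ²_C = ((9−1)/6)² = 1.778
te_D = (2 + 4·3 + 4)/6 = 18/6 = 3; σ²_D = ((4−2)/6)² = 0.111
te_E = (9 + 4·12 + 15)/6 = 72/6 = 12; σ²_E = ((15−9)/6)² = 1.000
te_F = (3 + 4·6 + 21)/6 = 48/6 = 8; σ²_F = ((21−3)/6)² = 9.000
te_G = (10 + 4·13 + 22)/6 = 84/6 = 14; σ²_G = ((22−10)/6)² = 4.000
te_H = (6 + 4·8 + 10)/6 = 48/6 = 8; σ²_H = ((10−6)/6)² = 0.444
te_I = (1 + 4·5 + 15)/6 = 36/6 = 6; σ²_I = ((15−1)/6)² = 5.444

Forward pass:
ES_A = 0; EF_A = 16
ES_B = 16; EF_B = 16+3 = 19
ES_C = 16; EF_C = 16+3 = 19
ES_D = 19; EF_D = 19+3 = 22
ES_E = 19; EF_E = 19+12 = 31
ES_F = 16; EF_F = 16+8 = 24
ES_G = max(EF_C=19, EF_F=24) = 24; EF_G = 24+14 = 38
ES_H = max(EF_A=16, EF_F=24) = 24; EF_H = 24+8 = 32
ES_I = max(EF_C=19, EF_D=22, EF_E=31, EF_G=38, EF_H=32) = 38; EF_I = 38+6 = 44
Expected project duration μ = 44 hours. Critical path: A → F → G → I.

Variance along critical path = 11.111 + 9.000 + 4.000 + 5.444 = 29.556; σ = √29.556 = 5.437 hours.
Z = (52 − 44) / 5.437 = 1.472
P(T ≤ 52) = Φ(1.472) ≈ 0.929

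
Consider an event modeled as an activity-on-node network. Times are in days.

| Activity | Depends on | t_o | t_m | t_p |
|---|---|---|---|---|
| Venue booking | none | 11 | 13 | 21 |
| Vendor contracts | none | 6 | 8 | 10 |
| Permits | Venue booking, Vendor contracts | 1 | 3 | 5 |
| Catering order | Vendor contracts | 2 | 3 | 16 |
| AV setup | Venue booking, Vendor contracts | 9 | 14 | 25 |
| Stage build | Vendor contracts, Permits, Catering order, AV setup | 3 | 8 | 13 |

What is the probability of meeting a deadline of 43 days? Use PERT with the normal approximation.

0.954

te_Venue booking = (11 + 4·13 + 21)/6 = 84/6 = 14; σ²_Venue booking = ((21−11)/6)² = 2.778
te_Vendor contracts = (6 + 4·8 + 10)/6 = 48/6 = 8; σ²_Vendor contracts = ((10−6)/6)² = 0.444
te_Permits = (1 + 4·3 + 5)/6 = 18/6 = 3; σ²_Permits = ((5−1)/6)² = 0.444
te_Catering order = (2 + 4·3 + 16)/6 = 30/6 = 5; σ²_Catering order = ((16−2)/6)² = 5.444
te_AV setup = (9 + 4·14 + 25)/6 = 90/6 = 15; σ²_AV setup = ((25−9)/6)² = 7.111
te_Stage build = (3 + 4·8 + 13)/6 = 48/6 = 8; σ²_Stage build = ((13−3)/6)² = 2.778

Forward pass:
ES_Venue booking = 0; EF_Venue booking = 14
ES_Vendor contracts = 0; EF_Vendor contracts = 8
ES_Permits = max(EF_Venue booking=14, EF_Vendor contracts=8) = 14; EF_Permits = 14+3 = 17
ES_Catering order = 8; EF_Catering order = 8+5 = 13
ES_AV setup = max(EF_Venue booking=14, EF_Vendor contracts=8) = 14; EF_AV setup = 14+15 = 29
ES_Stage build = max(EF_Vendor contracts=8, EF_Permits=17, EF_Catering order=13, EF_AV setup=29) = 29; EF_Stage build = 29+8 = 37
Expected project duration μ = 37 days. Critical path: Venue booking → AV setup → Stage build.

Variance along critical path = 2.778 + 7.111 + 2.778 = 12.667; σ = √12.667 = 3.559 days.
Z = (43 − 37) / 3.559 = 1.686
P(T ≤ 43) = Φ(1.686) ≈ 0.954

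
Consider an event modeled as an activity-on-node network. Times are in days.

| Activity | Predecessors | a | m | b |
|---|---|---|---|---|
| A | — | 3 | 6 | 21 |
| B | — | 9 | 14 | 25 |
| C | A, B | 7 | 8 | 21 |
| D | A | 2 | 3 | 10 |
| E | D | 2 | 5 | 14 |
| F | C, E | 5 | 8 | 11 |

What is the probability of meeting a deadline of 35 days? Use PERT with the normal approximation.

te_A = (3 + 4·6 + 21)/6 = 48/6 = 8; σ²_A = ((21−3)/6)² = 9.000
te_B = (9 + 4·14 + 25)/6 = 90/6 = 15; σ²_B = ((25−9)/6)² = 7.111
te_C = (7 + 4·8 + 21)/6 = 60/6 = 10; σ²_C = ((21−7)/6)² = 5.444
te_D = (2 + 4·3 + 10)/6 = 24/6 = 4; σ²_D = ((10−2)/6)² = 1.778
te_E = (2 + 4·5 + 14)/6 = 36/6 = 6; σ²_E = ((14−2)/6)² = 4.000
te_F = (5 + 4·8 + 11)/6 = 48/6 = 8; σ²_F = ((11−5)/6)² = 1.000

Forward pass:
ES_A = 0; EF_A = 8
ES_B = 0; EF_B = 15
ES_C = max(EF_A=8, EF_B=15) = 15; EF_C = 15+10 = 25
ES_D = 8; EF_D = 8+4 = 12
ES_E = 12; EF_E = 12+6 = 18
ES_F = max(EF_C=25, EF_E=18) = 25; EF_F = 25+8 = 33
Expected project duration μ = 33 days. Critical path: B → C → F.

Variance along critical path = 7.111 + 5.444 + 1.000 = 13.556; σ = √13.556 = 3.682 days.
Z = (35 − 33) / 3.682 = 0.543
P(T ≤ 35) = Φ(0.543) ≈ 0.707

0.707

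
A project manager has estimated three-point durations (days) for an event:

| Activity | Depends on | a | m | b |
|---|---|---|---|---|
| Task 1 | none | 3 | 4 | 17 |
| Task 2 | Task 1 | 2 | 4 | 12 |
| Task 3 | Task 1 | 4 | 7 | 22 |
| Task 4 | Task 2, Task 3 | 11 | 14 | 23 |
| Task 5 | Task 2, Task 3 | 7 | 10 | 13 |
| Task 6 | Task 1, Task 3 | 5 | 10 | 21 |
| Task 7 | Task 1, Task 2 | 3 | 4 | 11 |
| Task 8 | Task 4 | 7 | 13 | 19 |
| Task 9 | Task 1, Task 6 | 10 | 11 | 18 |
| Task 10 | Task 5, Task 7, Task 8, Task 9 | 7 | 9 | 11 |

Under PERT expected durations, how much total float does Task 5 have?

18 days

te_Task 1 = (3 + 4·4 + 17)/6 = 36/6 = 6
te_Task 2 = (2 + 4·4 + 12)/6 = 30/6 = 5
te_Task 3 = (4 + 4·7 + 22)/6 = 54/6 = 9
te_Task 4 = (11 + 4·14 + 23)/6 = 90/6 = 15
te_Task 5 = (7 + 4·10 + 13)/6 = 60/6 = 10
te_Task 6 = (5 + 4·10 + 21)/6 = 66/6 = 11
te_Task 7 = (3 + 4·4 + 11)/6 = 30/6 = 5
te_Task 8 = (7 + 4·13 + 19)/6 = 78/6 = 13
te_Task 9 = (10 + 4·11 + 18)/6 = 72/6 = 12
te_Task 10 = (7 + 4·9 + 11)/6 = 54/6 = 9

Forward pass:
ES_Task 1 = 0; EF_Task 1 = 6
ES_Task 2 = 6; EF_Task 2 = 6+5 = 11
ES_Task 3 = 6; EF_Task 3 = 6+9 = 15
ES_Task 4 = max(EF_Task 2=11, EF_Task 3=15) = 15; EF_Task 4 = 15+15 = 30
ES_Task 5 = max(EF_Task 2=11, EF_Task 3=15) = 15; EF_Task 5 = 15+10 = 25
ES_Task 6 = max(EF_Task 1=6, EF_Task 3=15) = 15; EF_Task 6 = 15+11 = 26
ES_Task 7 = max(EF_Task 1=6, EF_Task 2=11) = 11; EF_Task 7 = 11+5 = 16
ES_Task 8 = 30; EF_Task 8 = 30+13 = 43
ES_Task 9 = max(EF_Task 1=6, EF_Task 6=26) = 26; EF_Task 9 = 26+12 = 38
ES_Task 10 = max(EF_Task 5=25, EF_Task 7=16, EF_Task 8=43, EF_Task 9=38) = 43; EF_Task 10 = 43+9 = 52
Expected project duration μ = 52 days. Critical path: Task 1 → Task 3 → Task 4 → Task 8 → Task 10.

Backward pass:
LF_Task 10 = 52; LS_Task 10 = 52−9 = 43
LF_Task 9 = LS_Task 10 = 43; LS_Task 9 = 43−12 = 31
LF_Task 8 = LS_Task 10 = 43; LS_Task 8 = 43−13 = 30
LF_Task 7 = LS_Task 10 = 43; LS_Task 7 = 43−5 = 38
LF_Task 6 = LS_Task 9 = 31; LS_Task 6 = 31−11 = 20
LF_Task 5 = LS_Task 10 = 43; LS_Task 5 = 43−10 = 33
LF_Task 4 = LS_Task 8 = 30; LS_Task 4 = 30−15 = 15
LF_Task 3 = min(LS_Task 4=15, LS_Task 5=33, LS_Task 6=20) = 15; LS_Task 3 = 15−9 = 6
LF_Task 2 = min(LS_Task 4=15, LS_Task 5=33, LS_Task 7=38) = 15; LS_Task 2 = 15−5 = 10
LF_Task 1 = min(LS_Task 2=10, LS_Task 3=6, LS_Task 6=20, LS_Task 7=38, LS_Task 9=31) = 6; LS_Task 1 = 6−6 = 0
Slack_Task 5 = LS_Task 5 − ES_Task 5 = 33 − 15 = 18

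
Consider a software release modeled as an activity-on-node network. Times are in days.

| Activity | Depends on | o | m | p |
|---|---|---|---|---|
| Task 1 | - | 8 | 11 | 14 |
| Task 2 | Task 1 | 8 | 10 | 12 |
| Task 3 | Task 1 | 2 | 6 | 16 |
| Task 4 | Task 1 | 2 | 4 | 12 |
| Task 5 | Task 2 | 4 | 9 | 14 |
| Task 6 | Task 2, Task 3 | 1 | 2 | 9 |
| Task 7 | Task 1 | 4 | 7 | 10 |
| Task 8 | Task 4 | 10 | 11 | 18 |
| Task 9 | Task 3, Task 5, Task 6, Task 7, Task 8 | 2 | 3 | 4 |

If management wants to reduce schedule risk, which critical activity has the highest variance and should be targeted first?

Task 5

te_Task 1 = (8 + 4·11 + 14)/6 = 66/6 = 11; σ²_Task 1 = ((14−8)/6)² = 1.000
te_Task 2 = (8 + 4·10 + 12)/6 = 60/6 = 10; σ²_Task 2 = ((12−8)/6)² = 0.444
te_Task 3 = (2 + 4·6 + 16)/6 = 42/6 = 7; σ²_Task 3 = ((16−2)/6)² = 5.444
te_Task 4 = (2 + 4·4 + 12)/6 = 30/6 = 5; σ²_Task 4 = ((12−2)/6)² = 2.778
te_Task 5 = (4 + 4·9 + 14)/6 = 54/6 = 9; σ²_Task 5 = ((14−4)/6)² = 2.778
te_Task 6 = (1 + 4·2 + 9)/6 = 18/6 = 3; σ²_Task 6 = ((9−1)/6)² = 1.778
te_Task 7 = (4 + 4·7 + 10)/6 = 42/6 = 7; σ²_Task 7 = ((10−4)/6)² = 1.000
te_Task 8 = (10 + 4·11 + 18)/6 = 72/6 = 12; σ²_Task 8 = ((18−10)/6)² = 1.778
te_Task 9 = (2 + 4·3 + 4)/6 = 18/6 = 3; σ²_Task 9 = ((4−2)/6)² = 0.111

Forward pass:
ES_Task 1 = 0; EF_Task 1 = 11
ES_Task 2 = 11; EF_Task 2 = 11+10 = 21
ES_Task 3 = 11; EF_Task 3 = 11+7 = 18
ES_Task 4 = 11; EF_Task 4 = 11+5 = 16
ES_Task 5 = 21; EF_Task 5 = 21+9 = 30
ES_Task 6 = max(EF_Task 2=21, EF_Task 3=18) = 21; EF_Task 6 = 21+3 = 24
ES_Task 7 = 11; EF_Task 7 = 11+7 = 18
ES_Task 8 = 16; EF_Task 8 = 16+12 = 28
ES_Task 9 = max(EF_Task 3=18, EF_Task 5=30, EF_Task 6=24, EF_Task 7=18, EF_Task 8=28) = 30; EF_Task 9 = 30+3 = 33
Expected project duration μ = 33 days. Critical path: Task 1 → Task 2 → Task 5 → Task 9.

Variances on critical path: σ²_Task 1=1.000, σ²_Task 2=0.444, σ²_Task 5=2.778, σ²_Task 9=0.111.
Largest is σ²_Task 5 = 2.778.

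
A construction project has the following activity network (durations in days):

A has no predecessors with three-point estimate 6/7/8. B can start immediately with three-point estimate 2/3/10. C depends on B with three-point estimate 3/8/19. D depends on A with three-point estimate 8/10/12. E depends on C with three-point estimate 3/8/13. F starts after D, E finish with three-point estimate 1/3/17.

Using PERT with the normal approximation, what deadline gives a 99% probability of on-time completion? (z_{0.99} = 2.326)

te_A = (6 + 4·7 + 8)/6 = 42/6 = 7; σ²_A = ((8−6)/6)² = 0.111
te_B = (2 + 4·3 + 10)/6 = 24/6 = 4; σ²_B = ((10−2)/6)² = 1.778
te_C = (3 + 4·8 + 19)/6 = 54/6 = 9; σ²_C = ((19−3)/6)² = 7.111
te_D = (8 + 4·10 + 12)/6 = 60/6 = 10; σ²_D = ((12−8)/6)² = 0.444
te_E = (3 + 4·8 + 13)/6 = 48/6 = 8; σ²_E = ((13−3)/6)² = 2.778
te_F = (1 + 4·3 + 17)/6 = 30/6 = 5; σ²_F = ((17−1)/6)² = 7.111

Forward pass:
ES_A = 0; EF_A = 7
ES_B = 0; EF_B = 4
ES_C = 4; EF_C = 4+9 = 13
ES_D = 7; EF_D = 7+10 = 17
ES_E = 13; EF_E = 13+8 = 21
ES_F = max(EF_D=17, EF_E=21) = 21; EF_F = 21+5 = 26
Expected project duration μ = 26 days. Critical path: B → C → E → F.

Variance along critical path = 1.778 + 7.111 + 2.778 + 7.111 = 18.778; σ = 4.333 days.
D = μ + z·σ = 26 + 2.326·4.333 = 36.1 days

36.1 days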